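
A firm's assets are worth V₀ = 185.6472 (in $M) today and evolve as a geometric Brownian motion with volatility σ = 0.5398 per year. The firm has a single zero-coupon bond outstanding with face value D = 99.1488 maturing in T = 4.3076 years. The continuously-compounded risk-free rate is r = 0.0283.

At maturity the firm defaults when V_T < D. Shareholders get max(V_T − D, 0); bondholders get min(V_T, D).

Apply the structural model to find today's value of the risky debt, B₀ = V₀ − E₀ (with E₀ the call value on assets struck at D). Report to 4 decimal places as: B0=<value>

B0=68.0171

Work the structural quantities from V₀ = 185.6472 against face 99.1488:
d₁ = [ln(V₀/D) + (r + σ²/2)T] / (σ√T)
   = [ln(185.6472/99.1488) + (0.0283 + 0.5·0.5398²)·4.3076] / (0.5398·√4.3076)
   = [0.627226 + 0.749488] / 1.120342 = 1.228834
d₂ = d₁ − σ√T = 1.228834 − 1.120342 = 0.108492
N(d₁) = 0.890433,  N(d₂) = 0.543197,  e^(−rT) = 0.885232
E₀ = V₀·N(d₁) − D·e^(−rT)·N(d₂)
   = 185.6472·0.890433 − 99.1488·0.885232·0.543197 = 117.630105
B₀ = V₀ − E₀ = 185.6472 − 117.630105 = 68.017095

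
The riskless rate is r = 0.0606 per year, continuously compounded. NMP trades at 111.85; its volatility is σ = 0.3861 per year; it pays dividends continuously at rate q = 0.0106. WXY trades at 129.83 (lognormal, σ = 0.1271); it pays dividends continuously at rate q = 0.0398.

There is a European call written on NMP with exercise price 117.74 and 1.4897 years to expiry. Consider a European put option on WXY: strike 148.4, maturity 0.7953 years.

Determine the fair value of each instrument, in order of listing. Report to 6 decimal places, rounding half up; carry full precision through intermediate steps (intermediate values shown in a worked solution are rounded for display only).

price(NMP call K=117.74) = 21.558263
price(WXY put K=148.4) = 16.812594

[NMP call K=117.74]
σ√T = 0.3861·√1.4897 = 0.471248
d₁ = (ln(S/K) + (r−q+σ²/2)T) / (σ√T) = (ln(111.85/117.74) + (0.0606−0.0106+0.3861²/2)·1.4897) / 0.471248 = (-0.051320 + 0.185522) / 0.471248 = 0.284780
d₂ = d₁ − σ√T = 0.284780 − 0.471248 = -0.186467
e^{−rT} = 0.913679
e^{−qT} = 0.984333
N(d₁) = 0.612094,  N(d₂) = 0.426039
price = S·e^{−qT}·N(d₁) − K·e^{−rT}·N(d₂) = 67.390098 − 45.831835 = 21.558263
[WXY put K=148.4]
σ√T = 0.1271·√0.7953 = 0.113347
d₁ = (ln(S/K) + (r−q+σ²/2)T) / (σ√T) = (ln(129.83/148.4) + (0.0606−0.0398+0.1271²/2)·0.7953) / 0.113347 = (-0.133685 + 0.022966) / 0.113347 = -0.976816
d₂ = d₁ − σ√T = -0.976816 − 0.113347 = -1.090163
e^{−rT} = 0.952948
e^{−qT} = 0.968843
N(−d₁) = 0.835670,  N(−d₂) = 0.862179
price = K·e^{−rT}·N(−d₂) − S·e^{−qT}·N(−d₁) = 121.927200 − 105.114606 = 16.812594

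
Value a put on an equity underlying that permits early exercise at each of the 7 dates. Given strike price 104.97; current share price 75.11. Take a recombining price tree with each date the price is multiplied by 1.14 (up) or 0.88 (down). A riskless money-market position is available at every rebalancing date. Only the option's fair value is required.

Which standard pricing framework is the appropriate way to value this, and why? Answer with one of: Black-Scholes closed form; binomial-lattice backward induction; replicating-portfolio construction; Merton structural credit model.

framework: binomial-lattice backward induction

Key observation: the exercise right at every one of the 7 steps is what matters: each node needs max(104.97 − S, continuation), which only the stepwise tree valuation starting from spot 75.11 delivers.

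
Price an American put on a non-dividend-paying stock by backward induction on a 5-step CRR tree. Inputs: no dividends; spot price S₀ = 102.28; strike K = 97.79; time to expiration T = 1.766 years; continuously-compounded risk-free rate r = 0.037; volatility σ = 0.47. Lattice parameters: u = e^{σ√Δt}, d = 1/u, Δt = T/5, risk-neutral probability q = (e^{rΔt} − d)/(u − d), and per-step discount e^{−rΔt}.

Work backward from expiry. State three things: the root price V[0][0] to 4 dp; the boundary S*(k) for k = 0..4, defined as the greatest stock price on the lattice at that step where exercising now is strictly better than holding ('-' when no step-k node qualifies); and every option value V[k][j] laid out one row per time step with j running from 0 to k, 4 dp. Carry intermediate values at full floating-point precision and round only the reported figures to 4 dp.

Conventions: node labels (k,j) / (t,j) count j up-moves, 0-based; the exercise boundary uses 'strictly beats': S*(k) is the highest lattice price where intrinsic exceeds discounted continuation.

Δt=0.35320  u=1.32224  d=0.75629  q=0.45386  discount=0.98702
step 5 (expiry): payoffs max(K−S,0) = 72.4827 53.5450 20.4362 0.0000 0.0000 0.0000
step 4: (k=4,j=0): S=33.4623, K−S=64.3277, hold=63.0581 ⇒ V=64.3277 exercise | (k=4,j=1): S=58.5023, K−S=39.2877, hold=38.0180 ⇒ V=39.2877 exercise | (k=4,j=2): S=102.2800, K−S=0.0000, hold=11.0160 ⇒ V=11.0160 continue | (k=4,j=3): S=178.8168, K−S=0.0000, hold=0.0000 ⇒ V=0.0000 continue | (k=4,j=4): S=312.6268, K−S=0.0000, hold=0.0000 ⇒ V=0.0000 continue  boundary S*=58.5023
step 3: (k=3,j=0): S=44.2450, K−S=53.5450, hold=52.2754 ⇒ V=53.5450 exercise | (k=3,j=1): S=77.3538, K−S=20.4362, hold=26.1128 ⇒ V=26.1128 continue | (k=3,j=2): S=135.2383, K−S=0.0000, hold=5.9382 ⇒ V=5.9382 continue | (k=3,j=3): S=236.4380, K−S=0.0000, hold=0.0000 ⇒ V=0.0000 continue  boundary S*=44.2450
step 2: (k=2,j=0): S=58.5023, K−S=39.2877, hold=40.5610 ⇒ V=40.5610 continue | (k=2,j=1): S=102.2800, K−S=0.0000, hold=16.7361 ⇒ V=16.7361 continue | (k=2,j=2): S=178.8168, K−S=0.0000, hold=3.2009 ⇒ V=3.2009 continue  boundary S*=-
step 1: (k=1,j=0): S=77.3538, K−S=20.4362, hold=29.3615 ⇒ V=29.3615 continue | (k=1,j=1): S=135.2383, K−S=0.0000, hold=10.4555 ⇒ V=10.4555 continue  boundary S*=-
step 0: (k=0,j=0): S=102.2800, K−S=0.0000, hold=20.5110 ⇒ V=20.5110 continue  boundary S*=-

price = 20.5110
boundary = - - - 44.2450 58.5023
tree:
20.5110
29.3615 10.4555
40.5610 16.7361 3.2009
53.5450 26.1128 5.9382 0.0000
64.3277 39.2877 11.0160 0.0000 0.0000
72.4827 53.5450 20.4362 0.0000 0.0000 0.0000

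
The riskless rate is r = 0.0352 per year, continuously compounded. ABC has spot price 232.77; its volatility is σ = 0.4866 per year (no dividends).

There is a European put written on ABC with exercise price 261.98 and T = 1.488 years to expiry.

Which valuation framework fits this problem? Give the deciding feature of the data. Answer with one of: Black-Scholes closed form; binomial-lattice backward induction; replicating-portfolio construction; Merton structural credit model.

framework: Black-Scholes closed form

Key observation: a European claim on ABC (strike 261.98) — a lognormal (GBM) underlying with constant rate and volatility — has an exact closed-form value; no lattice or capital structure is involved.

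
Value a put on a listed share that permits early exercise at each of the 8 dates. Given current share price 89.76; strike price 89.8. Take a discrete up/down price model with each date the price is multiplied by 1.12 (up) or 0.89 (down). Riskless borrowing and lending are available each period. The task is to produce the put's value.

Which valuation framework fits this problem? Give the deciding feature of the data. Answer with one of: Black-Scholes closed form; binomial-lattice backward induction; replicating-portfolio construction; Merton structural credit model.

Key observation: early exercise of the strike-89.8 put must be checked at each of the 8 dates (spot 89.76), which forces a node-by-node comparison of intrinsic and continuation value backward from expiry.

framework: binomial-lattice backward induction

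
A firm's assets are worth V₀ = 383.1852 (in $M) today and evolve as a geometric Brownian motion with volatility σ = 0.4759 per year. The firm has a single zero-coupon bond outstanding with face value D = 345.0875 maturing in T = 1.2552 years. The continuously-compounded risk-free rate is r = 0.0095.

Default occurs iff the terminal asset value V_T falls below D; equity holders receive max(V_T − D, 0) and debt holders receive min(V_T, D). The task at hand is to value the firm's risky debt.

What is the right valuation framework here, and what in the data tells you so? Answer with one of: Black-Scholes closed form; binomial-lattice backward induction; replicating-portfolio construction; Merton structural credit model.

Key observation: with the firm-asset dynamics (V₀ = 383.1852) and a single zero-coupon liability of face 345.0875 given, debt value, spread, and default probability all derive from the option view of the balance sheet.

framework: Merton structural credit model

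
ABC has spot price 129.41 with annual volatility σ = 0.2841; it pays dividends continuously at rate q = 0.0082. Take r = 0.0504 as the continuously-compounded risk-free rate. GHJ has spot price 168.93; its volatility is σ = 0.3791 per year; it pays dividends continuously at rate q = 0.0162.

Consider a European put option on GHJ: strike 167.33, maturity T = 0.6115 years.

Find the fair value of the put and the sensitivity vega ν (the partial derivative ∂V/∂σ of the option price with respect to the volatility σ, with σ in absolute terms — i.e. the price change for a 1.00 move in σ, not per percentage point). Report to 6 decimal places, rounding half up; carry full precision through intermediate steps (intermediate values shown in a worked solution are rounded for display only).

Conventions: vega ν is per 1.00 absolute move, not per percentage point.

σ√T = 0.3791·√0.6115 = 0.296450
d₁ = (ln(S/K) + (r−q+σ²/2)T) / (σ√T) = (ln(168.93/167.33) + (0.0504−0.0162+0.3791²/2)·0.6115) / 0.296450 = (0.009517 + 0.064855) / 0.296450 = 0.250872
d₂ = d₁ − σ√T = 0.250872 − 0.296450 = -0.045578
e^{−rT} = 0.969650
e^{−qT} = 0.990143
N(−d₁) = 0.400956,  N(−d₂) = 0.518177
Put price V = K·e^{−rT}·N(−d₂) − S·e^{−qT}·N(−d₁) = 84.075002 − 67.065882 = 17.009120
φ(d₁) = (1/√(2π))·e^{−d₁²/2} = 0.386584
ν = S·e^{−qT}·φ(d₁)·√T = 50.564560

price = 17.009120
ν = 50.564560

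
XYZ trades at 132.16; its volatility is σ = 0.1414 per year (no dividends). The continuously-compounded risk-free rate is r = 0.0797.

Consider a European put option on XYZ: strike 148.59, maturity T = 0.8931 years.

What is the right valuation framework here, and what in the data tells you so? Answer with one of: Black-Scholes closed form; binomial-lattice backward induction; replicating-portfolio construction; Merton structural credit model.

framework: Black-Scholes closed form

Key observation: a European-exercise option on XYZ struck at 148.59 — a GBM underlying with constant parameters — admits an analytic price: the data contain no early exercise, no discrete tree, no debt structure.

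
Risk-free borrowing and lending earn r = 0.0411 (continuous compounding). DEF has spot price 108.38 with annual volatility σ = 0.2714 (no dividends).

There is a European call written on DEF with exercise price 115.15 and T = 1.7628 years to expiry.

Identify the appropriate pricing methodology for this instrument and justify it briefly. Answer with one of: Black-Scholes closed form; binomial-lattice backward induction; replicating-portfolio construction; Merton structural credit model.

Key observation: the strike-115.15 call on DEF is European-exercise on a continuously-modelled lognormal underlying, so its value is a single closed-form evaluation.

framework: Black-Scholes closed form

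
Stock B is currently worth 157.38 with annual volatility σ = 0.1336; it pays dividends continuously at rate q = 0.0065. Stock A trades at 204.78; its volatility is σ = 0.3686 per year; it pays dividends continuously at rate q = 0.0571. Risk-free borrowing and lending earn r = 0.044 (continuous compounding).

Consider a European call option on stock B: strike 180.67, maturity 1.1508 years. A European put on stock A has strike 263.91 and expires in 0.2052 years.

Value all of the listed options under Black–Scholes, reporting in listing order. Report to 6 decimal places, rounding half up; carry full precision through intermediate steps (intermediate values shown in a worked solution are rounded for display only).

price(stock B call K=180.67) = 3.571166
price(stock A put K=263.91) = 60.178877

[stock B call K=180.67]
σ√T = 0.1336·√1.1508 = 0.143320
d₁ = (ln(S/K) + (r−q+σ²/2)T) / (σ√T) = (ln(157.38/180.67) + (0.044−0.0065+0.1336²/2)·1.1508) / 0.143320 = (-0.138009 + 0.053425) / 0.143320 = -0.590174
d₂ = d₁ − σ√T = -0.590174 − 0.143320 = -0.733494
e^{−rT} = 0.950625
e^{−qT} = 0.992548
N(d₁) = 0.277537,  N(d₂) = 0.231629
price = S·e^{−qT}·N(d₁) − K·e^{−rT}·N(d₂) = 43.353284 − 39.782118 = 3.571166
[stock A put K=263.91]
σ√T = 0.3686·√0.2052 = 0.166972
d₁ = (ln(S/K) + (r−q+σ²/2)T) / (σ√T) = (ln(204.78/263.91) + (0.044−0.0571+0.3686²/2)·0.2052) / 0.166972 = (-0.253672 + 0.011252) / 0.166972 = -1.451860
d₂ = d₁ − σ√T = -1.451860 − 0.166972 = -1.618832
e^{−rT} = 0.991012
e^{−qT} = 0.988351
N(−d₁) = 0.926730,  N(−d₂) = 0.947258
price = K·e^{−rT}·N(−d₂) − S·e^{−qT}·N(−d₁) = 247.743982 − 187.565105 = 60.178877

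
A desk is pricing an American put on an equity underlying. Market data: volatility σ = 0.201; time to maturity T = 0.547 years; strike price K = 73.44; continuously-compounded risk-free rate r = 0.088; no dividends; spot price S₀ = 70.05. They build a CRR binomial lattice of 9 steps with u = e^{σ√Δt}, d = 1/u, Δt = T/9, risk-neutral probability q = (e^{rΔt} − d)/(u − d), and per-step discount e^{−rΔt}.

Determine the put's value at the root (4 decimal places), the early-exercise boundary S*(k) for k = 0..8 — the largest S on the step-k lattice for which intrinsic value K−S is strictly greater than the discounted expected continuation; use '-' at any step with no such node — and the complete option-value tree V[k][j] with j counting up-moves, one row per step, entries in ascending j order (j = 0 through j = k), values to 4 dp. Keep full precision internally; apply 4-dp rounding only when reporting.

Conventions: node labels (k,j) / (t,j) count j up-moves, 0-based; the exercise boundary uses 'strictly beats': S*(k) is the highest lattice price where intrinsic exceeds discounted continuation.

Δt=0.06078, u=1.05080, d=0.95165, q=0.54170, disc=e^(-rΔt)=0.99467
k=9 terminal: V=max(K-S,0) → 28.5940 23.9218 18.7629 13.0665 6.7766 0.0000 0.0000 0.0000 0.0000 0.0000
k=8: j=0 S=47.1242 intr=26.3158 cont=25.9241 V=26.3158[EX]; j=1 S=52.0337 intr=21.4063 cont=21.0145 V=21.4063[EX]; j=2 S=57.4548 intr=15.9852 cont=15.5935 V=15.9852[EX]; j=3 S=63.4406 intr=9.9994 cont=9.6077 V=9.9994[EX]; j=4 S=70.0500 intr=3.3900 cont=3.0891 V=3.3900[EX]; j=5 S=77.3480 intr=0.0000 cont=0.0000 V=0.0000[hold]; j=6 S=85.4064 intr=0.0000 cont=0.0000 V=0.0000[hold]; j=7 S=94.3042 intr=0.0000 cont=0.0000 V=0.0000[hold]; j=8 S=104.1291 intr=0.0000 cont=0.0000 V=0.0000[hold]  S*(8)=70.0500
k=7: j=0 S=49.5182 intr=23.9218 cont=23.5301 V=23.9218[EX]; j=1 S=54.6771 intr=18.7629 cont=18.3712 V=18.7629[EX]; j=2 S=60.3735 intr=13.0665 cont=12.6747 V=13.0665[EX]; j=3 S=66.6634 intr=6.7766 cont=6.3848 V=6.7766[EX]; j=4 S=73.6086 intr=0.0000 cont=1.5453 V=1.5453[hold]; j=5 S=81.2774 intr=0.0000 cont=0.0000 V=0.0000[hold]; j=6 S=89.7451 intr=0.0000 cont=0.0000 V=0.0000[hold]; j=7 S=99.0950 intr=0.0000 cont=0.0000 V=0.0000[hold]  S*(7)=66.6634
k=6: j=0 S=52.0337 intr=21.4063 cont=21.0145 V=21.4063[EX]; j=1 S=57.4548 intr=15.9852 cont=15.5935 V=15.9852[EX]; j=2 S=63.4406 intr=9.9994 cont=9.6077 V=9.9994[EX]; j=3 S=70.0500 intr=3.3900 cont=3.9218 V=3.9218[hold]; j=4 S=77.3480 intr=0.0000 cont=0.7044 V=0.7044[hold]; j=5 S=85.4064 intr=0.0000 cont=0.0000 V=0.0000[hold]; j=6 S=94.3042 intr=0.0000 cont=0.0000 V=0.0000[hold]  S*(6)=63.4406
k=5: j=0 S=54.6771 intr=18.7629 cont=18.3712 V=18.7629[EX]; j=1 S=60.3735 intr=13.0665 cont=12.6747 V=13.0665[EX]; j=2 S=66.6634 intr=6.7766 cont=6.6714 V=6.7766[EX]; j=3 S=73.6086 intr=0.0000 cont=2.1673 V=2.1673[hold]; j=4 S=81.2774 intr=0.0000 cont=0.3211 V=0.3211[hold]; j=5 S=89.7451 intr=0.0000 cont=0.0000 V=0.0000[hold]  S*(5)=66.6634
k=4: j=0 S=57.4548 intr=15.9852 cont=15.5935 V=15.9852[EX]; j=1 S=63.4406 intr=9.9994 cont=9.6077 V=9.9994[EX]; j=2 S=70.0500 intr=3.3900 cont=4.2569 V=4.2569[hold]; j=3 S=77.3480 intr=0.0000 cont=1.1610 V=1.1610[hold]; j=4 S=85.4064 intr=0.0000 cont=0.1464 V=0.1464[hold]  S*(4)=63.4406
k=3: j=0 S=60.3735 intr=13.0665 cont=12.6747 V=13.0665[EX]; j=1 S=66.6634 intr=6.7766 cont=6.8519 V=6.8519[hold]; j=2 S=73.6086 intr=0.0000 cont=2.5661 V=2.5661[hold]; j=3 S=81.2774 intr=0.0000 cont=0.6081 V=0.6081[hold]  S*(3)=60.3735
k=2: j=0 S=63.4406 intr=9.9994 cont=9.6483 V=9.9994[EX]; j=1 S=70.0500 intr=3.3900 cont=4.5061 V=4.5061[hold]; j=2 S=77.3480 intr=0.0000 cont=1.4974 V=1.4974[hold]  S*(2)=63.4406
k=1: j=0 S=66.6634 intr=6.7766 cont=6.9862 V=6.9862[hold]; j=1 S=73.6086 intr=0.0000 cont=2.8609 V=2.8609[hold]  S*(1)=-
k=0: j=0 S=70.0500 intr=3.3900 cont=4.7262 V=4.7262[hold]  S*(0)=-

price = 4.7262
boundary = - - 63.4406 60.3735 63.4406 66.6634 63.4406 66.6634 70.0500
tree:
4.7262
6.9862 2.8609
9.9994 4.5061 1.4974
13.0665 6.8519 2.5661 0.6081
15.9852 9.9994 4.2569 1.1610 0.1464
18.7629 13.0665 6.7766 2.1673 0.3211 0.0000
21.4063 15.9852 9.9994 3.9218 0.7044 0.0000 0.0000
23.9218 18.7629 13.0665 6.7766 1.5453 0.0000 0.0000 0.0000
26.3158 21.4063 15.9852 9.9994 3.3900 0.0000 0.0000 0.0000 0.0000
28.5940 23.9218 18.7629 13.0665 6.7766 0.0000 0.0000 0.0000 0.0000 0.0000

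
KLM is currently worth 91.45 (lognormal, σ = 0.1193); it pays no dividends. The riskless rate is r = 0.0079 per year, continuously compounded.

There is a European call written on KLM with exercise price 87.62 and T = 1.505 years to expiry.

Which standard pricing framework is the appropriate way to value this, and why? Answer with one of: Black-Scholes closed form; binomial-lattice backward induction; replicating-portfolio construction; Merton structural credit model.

Key observation: a European-exercise option on KLM struck at 87.62 — a GBM underlying with constant parameters — admits an analytic price: the data contain no early exercise, no discrete tree, no debt structure.

framework: Black-Scholes closed form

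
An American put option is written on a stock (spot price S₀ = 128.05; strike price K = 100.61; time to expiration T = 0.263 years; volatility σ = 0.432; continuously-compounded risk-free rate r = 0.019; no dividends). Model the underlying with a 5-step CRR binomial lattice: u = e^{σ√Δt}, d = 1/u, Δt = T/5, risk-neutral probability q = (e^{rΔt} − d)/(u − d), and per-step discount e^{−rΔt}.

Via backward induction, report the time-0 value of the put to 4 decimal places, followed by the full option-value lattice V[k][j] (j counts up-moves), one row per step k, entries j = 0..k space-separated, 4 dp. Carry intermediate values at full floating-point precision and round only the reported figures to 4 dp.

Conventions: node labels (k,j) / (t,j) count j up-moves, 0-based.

price = 1.8156
tree:
1.8156
3.1286 0.3986
5.3163 0.7677 0.0000
8.8731 1.4787 0.0000 0.0000
14.4583 2.8480 0.0000 0.0000 0.0000
22.5848 5.4854 0.0000 0.0000 0.0000 0.0000

params: Δt=0.05260 u=1.10415 d=0.90567 q=0.48029 e^(-rΔt)=0.99900
t_5 payoffs: 22.5848 5.4854 0.0000 0.0000 0.0000 0.0000
k=4: node(4,0) S=86.1517 payoff=14.4583 vs cont=14.3578 → 14.4583 [stop]  node(4,1) S=105.0320 payoff=0.0000 vs cont=2.8480 → 2.8480 [wait]  node(4,2) S=128.0500 payoff=0.0000 vs cont=0.0000 → 0.0000 [wait]  node(4,3) S=156.1124 payoff=0.0000 vs cont=0.0000 → 0.0000 [wait]  node(4,4) S=190.3248 payoff=0.0000 vs cont=0.0000 → 0.0000 [wait]
k=3: node(3,0) S=95.1246 payoff=5.4854 vs cont=8.8731 → 8.8731 [wait]  node(3,1) S=115.9713 payoff=0.0000 vs cont=1.4787 → 1.4787 [wait]  node(3,2) S=141.3867 payoff=0.0000 vs cont=0.0000 → 0.0000 [wait]  node(3,3) S=172.3719 payoff=0.0000 vs cont=0.0000 → 0.0000 [wait]
k=2: node(2,0) S=105.0320 payoff=0.0000 vs cont=5.3163 → 5.3163 [wait]  node(2,1) S=128.0500 payoff=0.0000 vs cont=0.7677 → 0.7677 [wait]  node(2,2) S=156.1124 payoff=0.0000 vs cont=0.0000 → 0.0000 [wait]
k=1: node(1,0) S=115.9713 payoff=0.0000 vs cont=3.1286 → 3.1286 [wait]  node(1,1) S=141.3867 payoff=0.0000 vs cont=0.3986 → 0.3986 [wait]
k=0: node(0,0) S=128.0500 payoff=0.0000 vs cont=1.8156 → 1.8156 [wait]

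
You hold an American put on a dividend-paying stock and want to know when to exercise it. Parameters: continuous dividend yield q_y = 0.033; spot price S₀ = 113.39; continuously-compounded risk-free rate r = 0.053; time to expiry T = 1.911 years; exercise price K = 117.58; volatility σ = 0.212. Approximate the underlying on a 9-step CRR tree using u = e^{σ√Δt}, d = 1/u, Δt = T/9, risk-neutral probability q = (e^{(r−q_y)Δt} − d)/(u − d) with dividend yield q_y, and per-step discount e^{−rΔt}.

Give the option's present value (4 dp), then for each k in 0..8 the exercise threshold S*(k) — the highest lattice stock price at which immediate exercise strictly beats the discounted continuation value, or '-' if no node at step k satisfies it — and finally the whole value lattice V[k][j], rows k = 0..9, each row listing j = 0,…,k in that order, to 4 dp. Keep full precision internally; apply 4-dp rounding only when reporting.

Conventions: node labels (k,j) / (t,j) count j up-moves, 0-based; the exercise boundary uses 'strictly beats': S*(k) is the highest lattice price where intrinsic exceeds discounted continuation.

Δt=0.21233  u=1.10262  d=0.90693  q=0.49734  discount=0.98881
step 9 (expiry): payoffs max(K−S,0) = 70.5101 60.3538 48.0061 32.9942 14.7431 0.0000 0.0000 0.0000 0.0000 0.0000
step 8: (k=8,j=0): S=51.9002, K−S=65.6798, hold=64.7264 ⇒ V=65.6798 exercise | (k=8,j=1): S=63.0987, K−S=54.4813, hold=53.6061 ⇒ V=54.4813 exercise | (k=8,j=2): S=76.7135, K−S=40.8665, hold=40.0864 ⇒ V=40.8665 exercise | (k=8,j=3): S=93.2660, K−S=24.3140, hold=23.6495 ⇒ V=24.3140 exercise | (k=8,j=4): S=113.3900, K−S=4.1900, hold=7.3278 ⇒ V=7.3278 continue | (k=8,j=5): S=137.8562, K−S=0.0000, hold=0.0000 ⇒ V=0.0000 continue | (k=8,j=6): S=167.6014, K−S=0.0000, hold=0.0000 ⇒ V=0.0000 continue | (k=8,j=7): S=203.7648, K−S=0.0000, hold=0.0000 ⇒ V=0.0000 continue | (k=8,j=8): S=247.7311, K−S=0.0000, hold=0.0000 ⇒ V=0.0000 continue  boundary S*=93.2660
step 7: (k=7,j=0): S=57.2262, K−S=60.3538, hold=59.4376 ⇒ V=60.3538 exercise | (k=7,j=1): S=69.5739, K−S=48.0061, hold=47.1761 ⇒ V=48.0061 exercise | (k=7,j=2): S=84.5858, K−S=32.9942, hold=32.2690 ⇒ V=32.9942 exercise | (k=7,j=3): S=102.8369, K−S=14.7431, hold=15.6884 ⇒ V=15.6884 continue | (k=7,j=4): S=125.0260, K−S=0.0000, hold=3.6421 ⇒ V=3.6421 continue | (k=7,j=5): S=152.0029, K−S=0.0000, hold=0.0000 ⇒ V=0.0000 continue | (k=7,j=6): S=184.8006, K−S=0.0000, hold=0.0000 ⇒ V=0.0000 continue | (k=7,j=7): S=224.6750, K−S=0.0000, hold=0.0000 ⇒ V=0.0000 continue  boundary S*=84.5858
step 6: (k=6,j=0): S=63.0987, K−S=54.4813, hold=53.6061 ⇒ V=54.4813 exercise | (k=6,j=1): S=76.7135, K−S=40.8665, hold=40.0864 ⇒ V=40.8665 exercise | (k=6,j=2): S=93.2660, K−S=24.3140, hold=24.1144 ⇒ V=24.3140 exercise | (k=6,j=3): S=113.3900, K−S=4.1900, hold=9.5888 ⇒ V=9.5888 continue | (k=6,j=4): S=137.8562, K−S=0.0000, hold=1.8102 ⇒ V=1.8102 continue | (k=6,j=5): S=167.6014, K−S=0.0000, hold=0.0000 ⇒ V=0.0000 continue | (k=6,j=6): S=203.7648, K−S=0.0000, hold=0.0000 ⇒ V=0.0000 continue  boundary S*=93.2660
step 5: (k=5,j=0): S=69.5739, K−S=48.0061, hold=47.1761 ⇒ V=48.0061 exercise | (k=5,j=1): S=84.5858, K−S=32.9942, hold=32.2690 ⇒ V=32.9942 exercise | (k=5,j=2): S=102.8369, K−S=14.7431, hold=16.8004 ⇒ V=16.8004 continue | (k=5,j=3): S=125.0260, K−S=0.0000, hold=5.6561 ⇒ V=5.6561 continue | (k=5,j=4): S=152.0029, K−S=0.0000, hold=0.8997 ⇒ V=0.8997 continue | (k=5,j=5): S=184.8006, K−S=0.0000, hold=0.0000 ⇒ V=0.0000 continue  boundary S*=84.5858
step 4: (k=4,j=0): S=76.7135, K−S=40.8665, hold=40.0864 ⇒ V=40.8665 exercise | (k=4,j=1): S=93.2660, K−S=24.3140, hold=24.6612 ⇒ V=24.6612 continue | (k=4,j=2): S=113.3900, K−S=4.1900, hold=11.1319 ⇒ V=11.1319 continue | (k=4,j=3): S=137.8562, K−S=0.0000, hold=3.2538 ⇒ V=3.2538 continue | (k=4,j=4): S=167.6014, K−S=0.0000, hold=0.4472 ⇒ V=0.4472 continue  boundary S*=76.7135
step 3: (k=3,j=0): S=84.5858, K−S=32.9942, hold=32.4397 ⇒ V=32.9942 exercise | (k=3,j=1): S=102.8369, K−S=14.7431, hold=17.7318 ⇒ V=17.7318 continue | (k=3,j=2): S=125.0260, K−S=0.0000, hold=7.1330 ⇒ V=7.1330 continue | (k=3,j=3): S=152.0029, K−S=0.0000, hold=1.8371 ⇒ V=1.8371 continue  boundary S*=84.5858
step 2: (k=2,j=0): S=93.2660, K−S=24.3140, hold=25.1192 ⇒ V=25.1192 continue | (k=2,j=1): S=113.3900, K−S=4.1900, hold=12.3211 ⇒ V=12.3211 continue | (k=2,j=2): S=137.8562, K−S=0.0000, hold=4.4488 ⇒ V=4.4488 continue  boundary S*=-
step 1: (k=1,j=0): S=102.8369, K−S=14.7431, hold=18.5443 ⇒ V=18.5443 continue | (k=1,j=1): S=125.0260, K−S=0.0000, hold=8.3118 ⇒ V=8.3118 continue  boundary S*=-
step 0: (k=0,j=0): S=113.3900, K−S=4.1900, hold=13.3046 ⇒ V=13.3046 continue  boundary S*=-

price = 13.3046
boundary = - - - 84.5858 76.7135 84.5858 93.2660 84.5858 93.2660
tree:
13.3046
18.5443 8.3118
25.1192 12.3211 4.4488
32.9942 17.7318 7.1330 1.8371
40.8665 24.6612 11.1319 3.2538 0.4472
48.0061 32.9942 16.8004 5.6561 0.8997 0.0000
54.4813 40.8665 24.3140 9.5888 1.8102 0.0000 0.0000
60.3538 48.0061 32.9942 15.6884 3.6421 0.0000 0.0000 0.0000
65.6798 54.4813 40.8665 24.3140 7.3278 0.0000 0.0000 0.0000 0.0000
70.5101 60.3538 48.0061 32.9942 14.7431 0.0000 0.0000 0.0000 0.0000 0.0000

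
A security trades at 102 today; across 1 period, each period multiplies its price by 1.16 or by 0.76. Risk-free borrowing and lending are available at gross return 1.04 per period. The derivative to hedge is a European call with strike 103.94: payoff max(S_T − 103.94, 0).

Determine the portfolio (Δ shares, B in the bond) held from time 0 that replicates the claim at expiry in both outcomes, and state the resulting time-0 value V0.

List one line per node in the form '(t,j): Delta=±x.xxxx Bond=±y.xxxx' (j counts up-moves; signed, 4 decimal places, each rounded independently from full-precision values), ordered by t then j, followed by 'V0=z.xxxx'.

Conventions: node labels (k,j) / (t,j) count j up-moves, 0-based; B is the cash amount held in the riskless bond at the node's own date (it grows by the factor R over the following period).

Arbitrage-free pricing uses the up-move probability p* = (R−d)/(u−d) = 0.7000, discounting each step at R = 1.04.
At maturity the claim pays: V(1,0)=0.0000, V(1,1)=14.3800
(0,0): S=102.0000. Δ = (V_up−V_dn)/(S_up−S_dn) = (14.3800−0.0000)/(118.3200−77.5200) = 0.3525. V = [p*·14.3800 + (1−p*)·0.0000]/1.04 = 9.6788. B = V − Δ·S = -26.2712.
Verification: the root portfolio costs Δ(0,0)·S0 + B(0,0) = 9.6788, matching V0.

(0,0): Delta=0.3525 Bond=-26.2712
V0=9.6788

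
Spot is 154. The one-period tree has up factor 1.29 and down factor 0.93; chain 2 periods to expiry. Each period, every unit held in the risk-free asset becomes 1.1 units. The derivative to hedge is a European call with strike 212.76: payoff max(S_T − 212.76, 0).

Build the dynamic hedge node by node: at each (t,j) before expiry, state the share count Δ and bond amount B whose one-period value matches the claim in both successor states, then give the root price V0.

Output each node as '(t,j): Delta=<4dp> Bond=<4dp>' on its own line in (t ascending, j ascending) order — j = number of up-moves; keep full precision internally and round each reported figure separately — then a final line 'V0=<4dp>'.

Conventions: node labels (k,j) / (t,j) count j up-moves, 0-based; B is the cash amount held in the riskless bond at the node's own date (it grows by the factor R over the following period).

(0,0): Delta=0.3369 Bond=-43.8677
(1,0): Delta=0.0000 Bond=0.0000
(1,1): Delta=0.6084 Bond=-102.1859
V0=8.0188

Risk-neutral probability p* = (R−d)/(u−d) = (1.1−0.93)/(1.29−0.93) = 0.4722.
Payoffs at expiry: V(2,0)=0.0000, V(2,1)=0.0000, V(2,2)=43.5114
  t=1,j=0: stock 143.2200 → up 184.7538 (V=0.0000), down 133.1946 (V=0.0000). Price 0.0000; hedge Δ=0.0000, bond B=0.0000.
  t=1,j=1: stock 198.6600 → up 256.2714 (V=43.5114), down 184.7538 (V=0.0000). Price 18.6791; hedge Δ=0.6084, bond B=-102.1859.
  t=0,j=0: stock 154.0000 → up 198.6600 (V=18.6791), down 143.2200 (V=0.0000). Price 8.0188; hedge Δ=0.3369, bond B=-43.8677.
Check: Δ(0,0)·S0 + B(0,0) = 8.0188 = V0.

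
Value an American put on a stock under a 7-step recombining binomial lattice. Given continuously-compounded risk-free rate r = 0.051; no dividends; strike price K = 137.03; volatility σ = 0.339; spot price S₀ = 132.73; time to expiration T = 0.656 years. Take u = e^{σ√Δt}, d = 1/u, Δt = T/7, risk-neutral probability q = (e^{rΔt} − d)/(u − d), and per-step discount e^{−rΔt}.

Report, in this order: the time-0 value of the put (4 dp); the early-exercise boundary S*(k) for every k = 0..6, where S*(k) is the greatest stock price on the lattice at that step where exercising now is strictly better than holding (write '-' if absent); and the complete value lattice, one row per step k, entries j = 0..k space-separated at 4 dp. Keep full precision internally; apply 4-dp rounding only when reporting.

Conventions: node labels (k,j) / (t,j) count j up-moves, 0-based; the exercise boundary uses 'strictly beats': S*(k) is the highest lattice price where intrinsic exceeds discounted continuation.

price = 15.2403
boundary = - - - 97.2208 87.6374 97.2208 107.8523
tree:
15.2403
21.7616 8.7903
30.0171 13.6202 3.9891
39.8092 20.4008 6.8923 1.0907
49.3926 29.2782 11.6171 2.1793 0.0000
58.0314 39.8092 18.9074 4.3543 0.0000 0.0000
65.8186 49.3926 29.1777 8.7002 0.0000 0.0000 0.0000
72.8382 58.0314 39.8092 17.3837 0.0000 0.0000 0.0000 0.0000

params: Δt=0.09371 u=1.10935 d=0.90143 q=0.49712 e^(-rΔt)=0.99523
t_7 payoffs: 72.8382 58.0314 39.8092 17.3837 0.0000 0.0000 0.0000 0.0000
t_6: node(6,0) S=71.2114 payoff=65.8186 vs cont=65.1652 → 65.8186 [stop]  node(6,1) S=87.6374 payoff=49.3926 vs cont=48.7393 → 49.3926 [stop]  node(6,2) S=107.8523 payoff=29.1777 vs cont=28.5244 → 29.1777 [stop]  node(6,3) S=132.7300 payoff=4.3000 vs cont=8.7002 → 8.7002 [wait]  node(6,4) S=163.3462 payoff=0.0000 vs cont=0.0000 → 0.0000 [wait]  node(6,5) S=201.0244 payoff=0.0000 vs cont=0.0000 → 0.0000 [wait]  node(6,6) S=247.3937 payoff=0.0000 vs cont=0.0000 → 0.0000 [wait]  ⇒ S*(6)=107.8523
t_5: node(5,0) S=78.9986 payoff=58.0314 vs cont=57.3780 → 58.0314 [stop]  node(5,1) S=97.2208 payoff=39.8092 vs cont=39.1558 → 39.8092 [stop]  node(5,2) S=119.6463 payoff=17.3837 vs cont=18.9074 → 18.9074 [wait]  node(5,3) S=147.2445 payoff=0.0000 vs cont=4.3543 → 4.3543 [wait]  node(5,4) S=181.2086 payoff=0.0000 vs cont=0.0000 → 0.0000 [wait]  node(5,5) S=223.0071 payoff=0.0000 vs cont=0.0000 → 0.0000 [wait]  ⇒ S*(5)=97.2208
t_4: node(4,0) S=87.6374 payoff=49.3926 vs cont=48.7393 → 49.3926 [stop]  node(4,1) S=107.8523 payoff=29.1777 vs cont=29.2782 → 29.2782 [wait]  node(4,2) S=132.7300 payoff=4.3000 vs cont=11.6171 → 11.6171 [wait]  node(4,3) S=163.3462 payoff=0.0000 vs cont=2.1793 → 2.1793 [wait]  node(4,4) S=201.0244 payoff=0.0000 vs cont=0.0000 → 0.0000 [wait]  ⇒ S*(4)=87.6374
t_3: node(3,0) S=97.2208 payoff=39.8092 vs cont=39.2055 → 39.8092 [stop]  node(3,1) S=119.6463 payoff=17.3837 vs cont=20.4008 → 20.4008 [wait]  node(3,2) S=147.2445 payoff=0.0000 vs cont=6.8923 → 6.8923 [wait]  node(3,3) S=181.2086 payoff=0.0000 vs cont=1.0907 → 1.0907 [wait]  ⇒ S*(3)=97.2208
t_2: node(2,0) S=107.8523 payoff=29.1777 vs cont=30.0171 → 30.0171 [wait]  node(2,1) S=132.7300 payoff=4.3000 vs cont=13.6202 → 13.6202 [wait]  node(2,2) S=163.3462 payoff=0.0000 vs cont=3.9891 → 3.9891 [wait]  ⇒ S*(2)=-
t_1: node(1,0) S=119.6463 payoff=17.3837 vs cont=21.7616 → 21.7616 [wait]  node(1,1) S=147.2445 payoff=0.0000 vs cont=8.7903 → 8.7903 [wait]  ⇒ S*(1)=-
t_0: node(0,0) S=132.7300 payoff=4.3000 vs cont=15.2403 → 15.2403 [wait]  ⇒ S*(0)=-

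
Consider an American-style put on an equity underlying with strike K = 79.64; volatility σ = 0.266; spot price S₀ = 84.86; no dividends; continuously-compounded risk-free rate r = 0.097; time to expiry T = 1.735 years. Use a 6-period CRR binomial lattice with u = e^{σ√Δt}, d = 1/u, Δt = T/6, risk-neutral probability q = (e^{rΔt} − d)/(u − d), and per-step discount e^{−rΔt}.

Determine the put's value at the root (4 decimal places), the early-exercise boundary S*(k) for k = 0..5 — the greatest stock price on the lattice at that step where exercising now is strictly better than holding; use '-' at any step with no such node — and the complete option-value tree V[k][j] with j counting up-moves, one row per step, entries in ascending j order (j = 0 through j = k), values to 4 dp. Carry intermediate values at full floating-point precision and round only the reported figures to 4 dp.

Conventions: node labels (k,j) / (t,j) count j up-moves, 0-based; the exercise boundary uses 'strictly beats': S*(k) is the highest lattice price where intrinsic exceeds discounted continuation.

price = 4.9710
boundary = - - 63.7471 55.2509 63.7471 55.2509
tree:
4.9710
9.0458 2.0643
15.8929 4.1965 0.5162
24.3891 8.3160 1.2160 0.0000
31.7529 15.8929 2.8643 0.0000 0.0000
38.1353 24.3891 6.7469 0.0000 0.0000 0.0000
43.6671 31.7529 15.8929 0.0000 0.0000 0.0000 0.0000

Δt=0.28917  u=1.15378  d=0.86672  q=0.56340  discount=0.97234
step 6 (expiry): payoffs max(K−S,0) = 43.6671 31.7529 15.8929 0.0000 0.0000 0.0000 0.0000
step 5: (k=5,j=0): S=41.5047, K−S=38.1353, hold=35.9325 ⇒ V=38.1353 exercise | (k=5,j=1): S=55.2509, K−S=24.3891, hold=22.1863 ⇒ V=24.3891 exercise | (k=5,j=2): S=73.5499, K−S=6.0901, hold=6.7469 ⇒ V=6.7469 continue | (k=5,j=3): S=97.9094, K−S=0.0000, hold=0.0000 ⇒ V=0.0000 continue | (k=5,j=4): S=130.3367, K−S=0.0000, hold=0.0000 ⇒ V=0.0000 continue | (k=5,j=5): S=173.5039, K−S=0.0000, hold=0.0000 ⇒ V=0.0000 continue  boundary S*=55.2509
step 4: (k=4,j=0): S=47.8871, K−S=31.7529, hold=29.5502 ⇒ V=31.7529 exercise | (k=4,j=1): S=63.7471, K−S=15.8929, hold=14.0499 ⇒ V=15.8929 exercise | (k=4,j=2): S=84.8600, K−S=0.0000, hold=2.8643 ⇒ V=2.8643 continue | (k=4,j=3): S=112.9654, K−S=0.0000, hold=0.0000 ⇒ V=0.0000 continue | (k=4,j=4): S=150.3793, K−S=0.0000, hold=0.0000 ⇒ V=0.0000 continue  boundary S*=63.7471
step 3: (k=3,j=0): S=55.2509, K−S=24.3891, hold=22.1863 ⇒ V=24.3891 exercise | (k=3,j=1): S=73.5499, K−S=6.0901, hold=8.3160 ⇒ V=8.3160 continue | (k=3,j=2): S=97.9094, K−S=0.0000, hold=1.2160 ⇒ V=1.2160 continue | (k=3,j=3): S=130.3367, K−S=0.0000, hold=0.0000 ⇒ V=0.0000 continue  boundary S*=55.2509
step 2: (k=2,j=0): S=63.7471, K−S=15.8929, hold=14.9094 ⇒ V=15.8929 exercise | (k=2,j=1): S=84.8600, K−S=0.0000, hold=4.1965 ⇒ V=4.1965 continue | (k=2,j=2): S=112.9654, K−S=0.0000, hold=0.5162 ⇒ V=0.5162 continue  boundary S*=63.7471
step 1: (k=1,j=0): S=73.5499, K−S=6.0901, hold=9.0458 ⇒ V=9.0458 continue | (k=1,j=1): S=97.9094, K−S=0.0000, hold=2.0643 ⇒ V=2.0643 continue  boundary S*=-
step 0: (k=0,j=0): S=84.8600, K−S=0.0000, hold=4.9710 ⇒ V=4.9710 continue  boundary S*=-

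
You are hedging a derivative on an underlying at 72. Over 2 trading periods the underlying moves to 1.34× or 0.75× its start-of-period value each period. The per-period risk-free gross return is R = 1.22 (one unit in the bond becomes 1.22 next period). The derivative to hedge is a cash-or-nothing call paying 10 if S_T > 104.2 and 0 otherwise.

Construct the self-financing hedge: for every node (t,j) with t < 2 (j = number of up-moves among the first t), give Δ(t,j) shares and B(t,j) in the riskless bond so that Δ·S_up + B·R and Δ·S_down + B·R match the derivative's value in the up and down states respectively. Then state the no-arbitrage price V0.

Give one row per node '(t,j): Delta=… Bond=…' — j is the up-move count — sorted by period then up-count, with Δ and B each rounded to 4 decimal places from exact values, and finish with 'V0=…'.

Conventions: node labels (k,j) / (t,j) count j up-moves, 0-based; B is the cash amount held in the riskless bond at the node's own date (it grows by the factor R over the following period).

(0,0): Delta=0.1537 Bond=-6.8035
(1,0): Delta=0.0000 Bond=0.0000
(1,1): Delta=0.1757 Bond=-10.4196
V0=4.2636

Under the risk-neutral measure, an up-move has probability p* = (R−d)/(u−d) = 0.7966 and values discount at R = 1.22.
Expiry values: V(2,0)=0.0000, V(2,1)=0.0000, V(2,2)=10.0000
Node (1,0) S=54.0000: V=(p*·0.0000+(1−p*)·0.0000)/1.22=0.0000; Δ=(0.0000−0.0000)/(72.3600−40.5000)=0.0000; B=V−Δ·S=0.0000
Node (1,1) S=96.4800: V=(p*·10.0000+(1−p*)·0.0000)/1.22=6.5296; Δ=(10.0000−0.0000)/(129.2832−72.3600)=0.1757; B=V−Δ·S=-10.4196
Node (0,0) S=72.0000: V=(p*·6.5296+(1−p*)·0.0000)/1.22=4.2636; Δ=(6.5296−0.0000)/(96.4800−54.0000)=0.1537; B=V−Δ·S=-6.8035
Sanity check at the root: Δ(0,0)·S0 + B(0,0) reproduces V0 = 4.2636.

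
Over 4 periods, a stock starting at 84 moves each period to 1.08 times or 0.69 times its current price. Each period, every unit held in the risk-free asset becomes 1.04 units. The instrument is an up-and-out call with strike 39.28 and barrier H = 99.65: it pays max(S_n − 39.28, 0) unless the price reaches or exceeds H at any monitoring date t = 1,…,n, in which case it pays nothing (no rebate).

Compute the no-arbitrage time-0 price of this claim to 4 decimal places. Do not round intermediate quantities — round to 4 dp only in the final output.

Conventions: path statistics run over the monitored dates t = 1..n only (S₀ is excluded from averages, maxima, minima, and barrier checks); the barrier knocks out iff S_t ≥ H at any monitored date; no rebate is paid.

price = 6.7329

No-arbitrage gives p* = (R−d)/(u−d) = 0.8974: enumerate every path, weight its payoff by its p*-probability, and discount by R^4.
Enumerate all 2^4 = 16 price paths (U = up ×1.08, D = down ×0.69); each path with k up-moves has probability p*^k·(1−p*)^(4−k).
DDDD: M=57.9600, payoff=0.0000, prob=0.000111
UDDD: M=90.7200, payoff=0.0000, prob=0.000968
DUDD: M=62.5968, payoff=0.0000, prob=0.000968
UUDD: M=97.9776, payoff=7.3671, prob=0.008472
DDUD: M=57.9600, payoff=0.0000, prob=0.000968
UDUD: M=90.7200, payoff=7.3671, prob=0.008472
DUUD: M=67.6045, payoff=7.3671, prob=0.008472
UUUD: M=105.8158, payoff=0.0000, prob=0.074132
DDDU: M=57.9600, payoff=0.0000, prob=0.000968
UDDU: M=90.7200, payoff=7.3671, prob=0.008472
DUDU: M=62.5968, payoff=7.3671, prob=0.008472
UUDU: M=97.9776, payoff=33.7329, prob=0.074132
DDUU: M=57.9600, payoff=7.3671, prob=0.008472
UDUU: M=90.7200, payoff=33.7329, prob=0.074132
DUUU: M=73.0129, payoff=33.7329, prob=0.074132
UUUU: M=114.2811, payoff=0.0000, prob=0.648655
Price = Σ prob·payoff / R^4 = 7.876560 / 1.169859 = 6.7329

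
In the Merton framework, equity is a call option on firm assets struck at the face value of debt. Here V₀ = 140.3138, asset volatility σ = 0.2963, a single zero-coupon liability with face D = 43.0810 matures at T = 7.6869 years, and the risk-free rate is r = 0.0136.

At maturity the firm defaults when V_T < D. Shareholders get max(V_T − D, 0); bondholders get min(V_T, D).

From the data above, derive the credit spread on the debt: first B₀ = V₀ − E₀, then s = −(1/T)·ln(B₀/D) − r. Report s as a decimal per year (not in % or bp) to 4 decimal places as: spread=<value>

With assets at 140.3138 and a single debt payment of 43.0810 at 7.6869 years:
d₁ = [ln(V₀/D) + (r + σ²/2)T] / (σ√T)
   = [ln(140.3138/43.0810) + (0.0136 + 0.5·0.2963²)·7.6869] / (0.2963·√7.6869)
   = [1.180799 + 0.441972] / 0.821499 = 1.975378
d₂ = d₁ − σ√T = 1.975378 − 0.821499 = 1.153878
N(d₁) = 0.975887,  N(d₂) = 0.875725,  e^(−rT) = 0.900737
E₀ = V₀·N(d₁) − D·e^(−rT)·N(d₂)
   = 140.3138·0.975887 − 43.0810·0.900737·0.875725 = 102.948257
B₀ = V₀ − E₀ = 140.3138 − 102.948257 = 37.365543
spread = −(1/T)·ln(B₀/D) − r = −(1/7.6869)·ln(37.365543/43.0810) − 0.0136 = 0.00491632

spread=0.0049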